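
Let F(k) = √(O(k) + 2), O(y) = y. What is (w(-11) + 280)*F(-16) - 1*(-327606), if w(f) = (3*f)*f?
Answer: 327606 + 643*I*√14 ≈ 3.2761e+5 + 2405.9*I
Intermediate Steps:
F(k) = √(2 + k) (F(k) = √(k + 2) = √(2 + k))
w(f) = 3*f²
(w(-11) + 280)*F(-16) - 1*(-327606) = (3*(-11)² + 280)*√(2 - 16) - 1*(-327606) = (3*121 + 280)*√(-14) + 327606 = (363 + 280)*(I*√14) + 327606 = 643*(I*√14) + 327606 = 643*I*√14 + 327606 = 327606 + 643*I*√14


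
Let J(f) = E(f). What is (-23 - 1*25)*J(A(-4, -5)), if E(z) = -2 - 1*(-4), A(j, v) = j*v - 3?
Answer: -96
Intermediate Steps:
A(j, v) = -3 + j*v
E(z) = 2 (E(z) = -2 + 4 = 2)
J(f) = 2
(-23 - 1*25)*J(A(-4, -5)) = (-23 - 1*25)*2 = (-23 - 25)*2 = -48*2 = -96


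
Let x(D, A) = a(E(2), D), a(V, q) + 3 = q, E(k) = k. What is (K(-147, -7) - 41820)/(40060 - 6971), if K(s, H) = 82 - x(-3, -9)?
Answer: -41732/33089 ≈ -1.2612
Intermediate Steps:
a(V, q) = -3 + q
x(D, A) = -3 + D
K(s, H) = 88 (K(s, H) = 82 - (-3 - 3) = 82 - 1*(-6) = 82 + 6 = 88)
(K(-147, -7) - 41820)/(40060 - 6971) = (88 - 41820)/(40060 - 6971) = -41732/33089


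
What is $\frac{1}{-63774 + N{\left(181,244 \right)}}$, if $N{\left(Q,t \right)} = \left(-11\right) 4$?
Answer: $- \frac{1}{63818} \approx -1.567 \cdot 10^{-5}$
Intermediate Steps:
$N{\left(Q,t \right)} = -44$
$\frac{1}{-63774 + N{\left(181,244 \right)}} = \frac{1}{-63774 - 44} = \frac{1}{-63818} = - \frac{1}{63818}$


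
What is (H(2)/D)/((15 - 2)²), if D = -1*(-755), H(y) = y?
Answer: 2/127595 ≈ 1.5675e-5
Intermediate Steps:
D = 755
(H(2)/D)/((15 - 2)²) = (2/755)/((15 - 2)²) = (2*(1/755))/(13²) = (2/755)/169 = (2/755)*(1/169) = 2/127595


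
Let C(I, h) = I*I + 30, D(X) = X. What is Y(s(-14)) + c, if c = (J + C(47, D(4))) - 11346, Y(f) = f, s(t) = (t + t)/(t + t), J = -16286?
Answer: -25392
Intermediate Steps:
s(t) = 1 (s(t) = (2*t)/((2*t)) = (2*t)*(1/(2*t)) = 1)
C(I, h) = 30 + I**2 (C(I, h) = I**2 + 30 = 30 + I**2)
c = -25393 (c = (-16286 + (30 + 47**2)) - 11346 = (-16286 + (30 + 2209)) - 11346 = (-16286 + 2239) - 11346 = -14047 - 11346 = -25393)
Y(s(-14)) + c = 1 - 25393 = -25392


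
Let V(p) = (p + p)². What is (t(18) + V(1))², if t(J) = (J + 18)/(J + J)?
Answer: 25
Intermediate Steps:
V(p) = 4*p² (V(p) = (2*p)² = 4*p²)
t(J) = (18 + J)/(2*J) (t(J) = (18 + J)/((2*J)) = (18 + J)*(1/(2*J)) = (18 + J)/(2*J))
(t(18) + V(1))² = ((½)*(18 + 18)/18 + 4*1²)² = ((½)*(1/18)*36 + 4*1)² = (1 + 4)² = 5² = 25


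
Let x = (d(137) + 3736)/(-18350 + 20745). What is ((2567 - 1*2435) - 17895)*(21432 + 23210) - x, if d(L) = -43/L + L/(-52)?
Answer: -13529738051529339/17061980 ≈ -7.9298e+8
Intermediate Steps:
d(L) = -43/L - L/52 (d(L) = -43/L + L*(-1/52) = -43/L - L/52)
x = 26594259/17061980 (x = ((-43/137 - 1/52*137) + 3736)/(-18350 + 20745) = ((-43*1/137 - 137/52) + 3736)/2395 = ((-43/137 - 137/52) + 3736)*(1/2395) = (-21005/7124 + 3736)*(1/2395) = (26594259/7124)*(1/2395) = 26594259/17061980 ≈ 1.5587)
((2567 - 1*2435) - 17895)*(21432 + 23210) - x = ((2567 - 1*2435) - 17895)*(21432 + 23210) - 1*26594259/17061980 = ((2567 - 2435) - 17895)*44642 - 26594259/17061980 = (132 - 17895)*44642 - 26594259/17061980 = -17763*44642 - 26594259/17061980 = -792975846 - 26594259/17061980 = -13529738051529339/17061980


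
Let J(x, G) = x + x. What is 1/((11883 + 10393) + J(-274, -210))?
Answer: 1/21728 ≈ 4.6024e-5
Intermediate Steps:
J(x, G) = 2*x
1/((11883 + 10393) + J(-274, -210)) = 1/((11883 + 10393) + 2*(-274)) = 1/(22276 - 548) = 1/21728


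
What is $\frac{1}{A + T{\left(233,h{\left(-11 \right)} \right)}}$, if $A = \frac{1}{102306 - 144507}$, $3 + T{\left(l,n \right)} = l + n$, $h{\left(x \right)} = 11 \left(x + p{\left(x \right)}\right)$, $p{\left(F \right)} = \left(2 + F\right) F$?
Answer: $\frac{42201}{50556797} \approx 0.00083472$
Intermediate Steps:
$p{\left(F \right)} = F \left(2 + F\right)$
$h{\left(x \right)} = 11 x + 11 x \left(2 + x\right)$ ($h{\left(x \right)} = 11 \left(x + x \left(2 + x\right)\right) = 11 x + 11 x \left(2 + x\right)$)
$T{\left(l,n \right)} = -3 + l + n$ ($T{\left(l,n \right)} = -3 + \left(l + n\right) = -3 + l + n$)
$A = - \frac{1}{42201}$ ($A = \frac{1}{-42201} = - \frac{1}{42201} \approx -2.3696 \cdot 10^{-5}$)
$\frac{1}{A + T{\left(233,h{\left(-11 \right)} \right)}} = \frac{1}{- \frac{1}{42201} + \left(-3 + 233 + 11 \left(-11\right) \left(3 - 11\right)\right)} = \frac{1}{- \frac{1}{42201} + \left(-3 + 233 + 11 \left(-11\right) \left(-8\right)\right)} = \frac{1}{- \frac{1}{42201} + \left(-3 + 233 + 968\right)} = \frac{1}{- \frac{1}{42201} + 1198} = \frac{1}{\frac{50556797}{42201}} = \frac{42201}{50556797}$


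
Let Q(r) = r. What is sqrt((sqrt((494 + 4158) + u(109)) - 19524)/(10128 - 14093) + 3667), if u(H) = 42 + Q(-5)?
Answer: sqrt(57727144735 - 11895*sqrt(521))/3965 ≈ 60.596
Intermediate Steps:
u(H) = 37 (u(H) = 42 - 5 = 37)
sqrt((sqrt((494 + 4158) + u(109)) - 19524)/(10128 - 14093) + 3667) = sqrt((sqrt((494 + 4158) + 37) - 19524)/(10128 - 14093) + 3667) = sqrt((sqrt(4652 + 37) - 19524)/(-3965) + 3667) = sqrt((sqrt(4689) - 19524)*(-1/3965) + 3667) = sqrt((3*sqrt(521) - 19524)*(-1/3965) + 3667) = sqrt((-19524 + 3*sqrt(521))*(-1/3965) + 3667) = sqrt((19524/3965 - 3*sqrt(521)/3965) + 3667) = sqrt(14559179/3965 - 3*sqrt(521)/3965)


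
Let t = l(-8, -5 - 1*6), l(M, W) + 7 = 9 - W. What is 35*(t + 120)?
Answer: 4655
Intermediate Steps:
l(M, W) = 2 - W (l(M, W) = -7 + (9 - W) = 2 - W)
t = 13 (t = 2 - (-5 - 1*6) = 2 - (-5 - 6) = 2 - 1*(-11) = 2 + 11 = 13)
35*(t + 120) = 35*(13 + 120) = 35*133 = 4655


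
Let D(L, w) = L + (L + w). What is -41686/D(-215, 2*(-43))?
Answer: 20843/258 ≈ 80.787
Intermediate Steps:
D(L, w) = w + 2*L
-41686/D(-215, 2*(-43)) = -41686/(2*(-43) + 2*(-215)) = -41686/(-86 - 430) = -41686/(-516) = -41686*(-1/516) = 20843/258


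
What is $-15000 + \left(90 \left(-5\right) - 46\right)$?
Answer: $-15496$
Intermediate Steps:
$-15000 + \left(90 \left(-5\right) - 46\right) = -15000 - 496 = -15496$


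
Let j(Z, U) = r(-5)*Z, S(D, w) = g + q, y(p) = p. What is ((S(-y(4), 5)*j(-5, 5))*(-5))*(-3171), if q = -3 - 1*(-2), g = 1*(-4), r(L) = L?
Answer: -1981875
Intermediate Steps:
g = -4
q = -1 (q = -3 + 2 = -1)
S(D, w) = -5 (S(D, w) = -4 - 1 = -5)
j(Z, U) = -5*Z
((S(-y(4), 5)*j(-5, 5))*(-5))*(-3171) = (-(-25)*(-5)*(-5))*(-3171) = (-5*25*(-5))*(-3171) = -125*(-5)*(-3171) = 625*(-3171) = -1981875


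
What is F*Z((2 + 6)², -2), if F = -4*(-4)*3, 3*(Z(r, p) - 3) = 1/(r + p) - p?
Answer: 5464/31 ≈ 176.26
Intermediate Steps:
Z(r, p) = 3 - p/3 + 1/(3*(p + r)) (Z(r, p) = 3 + (1/(r + p) - p)/3 = 3 + (1/(p + r) - p)/3 = 3 + (-p/3 + 1/(3*(p + r))) = 3 - p/3 + 1/(3*(p + r)))
F = 48 (F = 16*3 = 48)
F*Z((2 + 6)², -2) = 48*((1 - 1*(-2)² + 9*(-2) + 9*(2 + 6)² - 1*(-2)*(2 + 6)²)/(3*(-2 + (2 + 6)²))) = 48*((1 - 1*4 - 18 + 9*8² - 1*(-2)*8²)/(3*(-2 + 8²))) = 48*((1 - 4 - 18 + 9*64 - 1*(-2)*64)/(3*(-2 + 64))) = 48*((⅓)*(1 - 4 - 18 + 576 + 128)/62) = 48*((⅓)*(1/62)*683) = 48*(683/186) = 5464/31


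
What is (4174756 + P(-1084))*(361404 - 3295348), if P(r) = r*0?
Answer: -12248500317664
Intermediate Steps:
P(r) = 0
(4174756 + P(-1084))*(361404 - 3295348) = (4174756 + 0)*(361404 - 3295348) = 4174756*(-2933944) = -12248500317664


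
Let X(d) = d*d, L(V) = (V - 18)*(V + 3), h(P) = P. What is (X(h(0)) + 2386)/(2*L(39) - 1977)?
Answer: -2386/213 ≈ -11.202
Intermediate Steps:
L(V) = (-18 + V)*(3 + V)
X(d) = d²
(X(h(0)) + 2386)/(2*L(39) - 1977) = (0² + 2386)/(2*(-54 + 39² - 15*39) - 1977) = (0 + 2386)/(2*(-54 + 1521 - 585) - 1977) = 2386/(2*882 - 1977) = 2386/(1764 - 1977) = 2386/(-213) = 2386*(-1/213) = -2386/213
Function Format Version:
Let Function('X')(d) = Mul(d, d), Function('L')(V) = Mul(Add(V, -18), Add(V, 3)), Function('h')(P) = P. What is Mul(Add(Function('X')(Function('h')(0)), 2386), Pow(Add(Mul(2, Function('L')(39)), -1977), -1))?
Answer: Rational(-2386, 213) ≈ -11.202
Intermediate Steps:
Function('L')(V) = Mul(Add(-18, V), Add(3, V))
Function('X')(d) = Pow(d, 2)
Mul(Add(Function('X')(Function('h')(0)), 2386), Pow(Add(Mul(2, Function('L')(39)), -1977), -1)) = Mul(Add(Pow(0, 2), 2386), Pow(Add(Mul(2, Add(-54, Pow(39, 2), Mul(-15, 39))), -1977), -1)) = Mul(Add(0, 2386), Pow(Add(Mul(2, Add(-54, 1521, -585)), -1977), -1)) = Mul(2386, Pow(Add(Mul(2, 882), -1977), -1)) = Mul(2386, Pow(Add(1764, -1977), -1)) = Mul(2386, Pow(-213, -1)) = Mul(2386, Rational(-1, 213)) = Rational(-2386, 213)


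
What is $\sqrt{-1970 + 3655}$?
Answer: $\sqrt{1685} \approx 41.049$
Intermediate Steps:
$\sqrt{-1970 + 3655} = \sqrt{1685}$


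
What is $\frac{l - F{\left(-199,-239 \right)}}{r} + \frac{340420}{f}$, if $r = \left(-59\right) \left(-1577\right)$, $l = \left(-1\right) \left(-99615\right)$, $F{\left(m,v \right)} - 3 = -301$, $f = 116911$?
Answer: $\frac{43354626803}{10877750173} \approx 3.9856$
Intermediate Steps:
$F{\left(m,v \right)} = -298$ ($F{\left(m,v \right)} = 3 - 301 = -298$)
$l = 99615$
$r = 93043$
$\frac{l - F{\left(-199,-239 \right)}}{r} + \frac{340420}{f} = \frac{99615 - -298}{93043} + \frac{340420}{116911} = \left(99615 + 298\right) \frac{1}{93043} + 340420 \cdot \frac{1}{116911} = 99913 \cdot \frac{1}{93043} + \frac{340420}{116911} = \frac{99913}{93043} + \frac{340420}{116911} = \frac{43354626803}{10877750173}$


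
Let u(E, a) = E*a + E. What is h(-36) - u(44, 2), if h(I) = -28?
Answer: -160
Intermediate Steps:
u(E, a) = E + E*a
h(-36) - u(44, 2) = -28 - 44*(1 + 2) = -28 - 44*3 = -28 - 1*132 = -28 - 132 = -160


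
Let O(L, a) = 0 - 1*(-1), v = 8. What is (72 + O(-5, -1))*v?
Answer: 584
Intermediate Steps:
O(L, a) = 1 (O(L, a) = 0 + 1 = 1)
(72 + O(-5, -1))*v = (72 + 1)*8 = 73*8 = 584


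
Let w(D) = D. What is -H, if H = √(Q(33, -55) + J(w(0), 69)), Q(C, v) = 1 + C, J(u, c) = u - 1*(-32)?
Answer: -√66 ≈ -8.1240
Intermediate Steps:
J(u, c) = 32 + u (J(u, c) = u + 32 = 32 + u)
H = √66 (H = √((1 + 33) + (32 + 0)) = √(34 + 32) = √66 ≈ 8.1240)
-H = -√66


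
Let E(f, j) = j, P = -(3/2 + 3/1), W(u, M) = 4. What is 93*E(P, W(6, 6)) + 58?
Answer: 430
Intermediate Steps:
P = -9/2 (P = -(3*(½) + 3*1) = -(3/2 + 3) = -1*9/2 = -9/2 ≈ -4.5000)
93*E(P, W(6, 6)) + 58 = 93*4 + 58 = 372 + 58 = 430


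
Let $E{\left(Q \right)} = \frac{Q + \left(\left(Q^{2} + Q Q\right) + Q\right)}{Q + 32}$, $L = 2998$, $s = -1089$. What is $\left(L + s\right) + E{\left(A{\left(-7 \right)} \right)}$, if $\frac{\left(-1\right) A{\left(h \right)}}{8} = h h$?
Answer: $\frac{47587}{45} \approx 1057.5$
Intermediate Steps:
$A{\left(h \right)} = - 8 h^{2}$ ($A{\left(h \right)} = - 8 h h = - 8 h^{2}$)
$E{\left(Q \right)} = \frac{2 Q + 2 Q^{2}}{32 + Q}$ ($E{\left(Q \right)} = \frac{Q + \left(\left(Q^{2} + Q^{2}\right) + Q\right)}{32 + Q} = \frac{Q + \left(2 Q^{2} + Q\right)}{32 + Q} = \frac{Q + \left(Q + 2 Q^{2}\right)}{32 + Q} = \frac{2 Q + 2 Q^{2}}{32 + Q}$)
$\left(L + s\right) + E{\left(A{\left(-7 \right)} \right)} = \left(2998 - 1089\right) + \frac{2 \left(- 8 \left(-7\right)^{2}\right) \left(1 - 8 \left(-7\right)^{2}\right)}{32 - 8 \left(-7\right)^{2}} = 1909 + \frac{2 \left(\left(-8\right) 49\right) \left(1 - 392\right)}{32 - 392} = 1909 + 2 \left(-392\right) \frac{1}{32 - 392} \left(1 - 392\right) = 1909 + 2 \left(-392\right) \frac{1}{-360} \left(-391\right) = 1909 + 2 \left(-392\right) \left(- \frac{1}{360}\right) \left(-391\right) = 1909 - \frac{38318}{45} = \frac{47587}{45}$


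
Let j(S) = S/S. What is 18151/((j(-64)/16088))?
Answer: 292013288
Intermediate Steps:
j(S) = 1
18151/((j(-64)/16088)) = 18151/((1/16088)) = 18151/((1*(1/16088))) = 18151/(1/16088) = 18151*16088 = 292013288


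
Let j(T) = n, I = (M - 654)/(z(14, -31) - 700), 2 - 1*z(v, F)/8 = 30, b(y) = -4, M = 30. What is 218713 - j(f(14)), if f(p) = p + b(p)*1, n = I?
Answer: 16840849/77 ≈ 2.1871e+5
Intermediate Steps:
z(v, F) = -224 (z(v, F) = 16 - 8*30 = 16 - 240 = -224)
I = 52/77 (I = (30 - 654)/(-224 - 700) = -624/(-924) = -624*(-1/924) = 52/77 ≈ 0.67532)
n = 52/77 ≈ 0.67532
f(p) = -4 + p (f(p) = p - 4*1 = p - 4 = -4 + p)
j(T) = 52/77
218713 - j(f(14)) = 218713 - 1*52/77 = 218713 - 52/77 = 16840849/77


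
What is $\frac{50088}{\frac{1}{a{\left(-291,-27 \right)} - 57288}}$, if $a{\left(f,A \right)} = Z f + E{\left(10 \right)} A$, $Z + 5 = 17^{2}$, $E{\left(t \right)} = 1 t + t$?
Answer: $-7035961536$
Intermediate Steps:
$E{\left(t \right)} = 2 t$ ($E{\left(t \right)} = t + t = 2 t$)
$Z = 284$ ($Z = -5 + 17^{2} = -5 + 289 = 284$)
$a{\left(f,A \right)} = 20 A + 284 f$ ($a{\left(f,A \right)} = 284 f + 2 \cdot 10 A = 284 f + 20 A = 20 A + 284 f$)
$\frac{50088}{\frac{1}{a{\left(-291,-27 \right)} - 57288}} = \frac{50088}{\frac{1}{\left(20 \left(-27\right) + 284 \left(-291\right)\right) - 57288}} = \frac{50088}{\frac{1}{\left(-540 - 82644\right) - 57288}} = \frac{50088}{\frac{1}{-83184 - 57288}} = \frac{50088}{\frac{1}{-140472}} = \frac{50088}{- \frac{1}{140472}} = 50088 \left(-140472\right) = -7035961536$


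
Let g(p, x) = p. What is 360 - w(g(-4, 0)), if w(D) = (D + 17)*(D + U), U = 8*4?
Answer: -4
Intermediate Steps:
U = 32
w(D) = (17 + D)*(32 + D) (w(D) = (D + 17)*(D + 32) = (17 + D)*(32 + D))
360 - w(g(-4, 0)) = 360 - (544 + (-4)² + 49*(-4)) = 360 - (544 + 16 - 196) = 360 - 1*364 = 360 - 364 = -4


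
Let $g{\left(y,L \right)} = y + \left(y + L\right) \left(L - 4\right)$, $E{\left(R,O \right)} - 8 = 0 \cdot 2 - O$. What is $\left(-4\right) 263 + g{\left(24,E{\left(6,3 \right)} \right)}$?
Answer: $-999$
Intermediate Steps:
$E{\left(R,O \right)} = 8 - O$ ($E{\left(R,O \right)} = 8 + \left(0 \cdot 2 - O\right) = 8 + \left(0 - O\right) = 8 - O$)
$g{\left(y,L \right)} = y + \left(-4 + L\right) \left(L + y\right)$ ($g{\left(y,L \right)} = y + \left(L + y\right) \left(-4 + L\right) = y + \left(-4 + L\right) \left(L + y\right)$)
$\left(-4\right) 263 + g{\left(24,E{\left(6,3 \right)} \right)} = \left(-4\right) 263 - \left(72 - \left(8 - 3\right)^{2} + 4 \left(8 - 3\right) - \left(8 - 3\right) 24\right) = -1052 - \left(72 - \left(8 - 3\right)^{2} + 4 \left(8 - 3\right) - \left(8 - 3\right) 24\right) = -1052 + \left(5^{2} - 20 - 72 + 5 \cdot 24\right) = -1052 + \left(25 - 20 - 72 + 120\right) = -1052 + 53 = -999$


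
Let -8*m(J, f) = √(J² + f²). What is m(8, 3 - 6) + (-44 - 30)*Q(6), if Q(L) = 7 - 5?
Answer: -148 - √73/8 ≈ -149.07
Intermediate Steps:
Q(L) = 2
m(J, f) = -√(J² + f²)/8
m(8, 3 - 6) + (-44 - 30)*Q(6) = -√(8² + (3 - 6)²)/8 + (-44 - 30)*2 = -√(64 + (-3)²)/8 - 74*2 = -√(64 + 9)/8 - 148 = -√73/8 - 148 = -148 - √73/8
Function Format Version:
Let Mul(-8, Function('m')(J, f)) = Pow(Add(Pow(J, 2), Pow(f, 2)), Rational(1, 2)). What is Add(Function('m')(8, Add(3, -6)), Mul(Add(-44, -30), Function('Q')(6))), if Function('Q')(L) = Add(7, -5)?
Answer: Add(-148, Mul(Rational(-1, 8), Pow(73, Rational(1, 2)))) ≈ -149.07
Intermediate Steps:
Function('Q')(L) = 2
Function('m')(J, f) = Mul(Rational(-1, 8), Pow(Add(Pow(J, 2), Pow(f, 2)), Rational(1, 2)))
Add(Function('m')(8, Add(3, -6)), Mul(Add(-44, -30), Function('Q')(6))) = Add(Mul(Rational(-1, 8), Pow(Add(Pow(8, 2), Pow(Add(3, -6), 2)), Rational(1, 2))), Mul(Add(-44, -30), 2)) = Add(Mul(Rational(-1, 8), Pow(Add(64, Pow(-3, 2)), Rational(1, 2))), Mul(-74, 2)) = Add(Mul(Rational(-1, 8), Pow(Add(64, 9), Rational(1, 2))), -148) = Add(Mul(Rational(-1, 8), Pow(73, Rational(1, 2))), -148) = Add(-148, Mul(Rational(-1, 8), Pow(73, Rational(1, 2))))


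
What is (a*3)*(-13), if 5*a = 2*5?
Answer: -78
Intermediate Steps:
a = 2 (a = (2*5)/5 = (⅕)*10 = 2)
(a*3)*(-13) = (2*3)*(-13) = 6*(-13) = -78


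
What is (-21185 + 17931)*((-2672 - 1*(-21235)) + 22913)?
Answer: -134962904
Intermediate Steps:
(-21185 + 17931)*((-2672 - 1*(-21235)) + 22913) = -3254*((-2672 + 21235) + 22913) = -3254*(18563 + 22913) = -3254*41476 = -134962904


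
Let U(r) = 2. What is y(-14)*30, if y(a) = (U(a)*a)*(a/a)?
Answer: -840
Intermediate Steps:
y(a) = 2*a (y(a) = (2*a)*(a/a) = (2*a)*1 = 2*a)
y(-14)*30 = (2*(-14))*30 = -28*30 = -840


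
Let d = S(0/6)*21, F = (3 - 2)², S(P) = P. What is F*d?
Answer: 0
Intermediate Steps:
F = 1 (F = 1² = 1)
d = 0 (d = (0/6)*21 = (0*(⅙))*21 = 0*21 = 0)
F*d = 1*0 = 0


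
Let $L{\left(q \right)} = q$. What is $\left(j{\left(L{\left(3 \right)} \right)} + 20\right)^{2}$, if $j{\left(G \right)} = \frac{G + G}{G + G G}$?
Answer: $\frac{1681}{4} \approx 420.25$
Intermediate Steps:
$j{\left(G \right)} = \frac{2 G}{G + G^{2}}$
$\left(j{\left(L{\left(3 \right)} \right)} + 20\right)^{2} = \left(\frac{2}{1 + 3} + 20\right)^{2} = \left(\frac{2}{4} + 20\right)^{2} = \left(2 \cdot \frac{1}{4} + 20\right)^{2} = \left(\frac{1}{2} + 20\right)^{2} = \left(\frac{41}{2}\right)^{2} = \frac{1681}{4}$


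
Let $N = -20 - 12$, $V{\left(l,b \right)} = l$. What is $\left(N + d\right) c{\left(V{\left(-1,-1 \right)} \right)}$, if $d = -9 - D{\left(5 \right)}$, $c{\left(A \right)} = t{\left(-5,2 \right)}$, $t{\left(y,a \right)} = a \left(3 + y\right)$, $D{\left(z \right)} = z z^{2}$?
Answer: $664$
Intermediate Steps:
$N = -32$
$D{\left(z \right)} = z^{3}$
$c{\left(A \right)} = -4$ ($c{\left(A \right)} = 2 \left(3 - 5\right) = 2 \left(-2\right) = -4$)
$d = -134$ ($d = -9 - 5^{3} = -9 - 125 = -134$)
$\left(N + d\right) c{\left(V{\left(-1,-1 \right)} \right)} = \left(-32 - 134\right) \left(-4\right) = \left(-166\right) \left(-4\right) = 664$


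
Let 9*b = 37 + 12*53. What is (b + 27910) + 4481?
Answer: 292192/9 ≈ 32466.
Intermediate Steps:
b = 673/9 (b = (37 + 12*53)/9 = (37 + 636)/9 = (⅑)*673 = 673/9 ≈ 74.778)
(b + 27910) + 4481 = (673/9 + 27910) + 4481 = 251863/9 + 4481 = 292192/9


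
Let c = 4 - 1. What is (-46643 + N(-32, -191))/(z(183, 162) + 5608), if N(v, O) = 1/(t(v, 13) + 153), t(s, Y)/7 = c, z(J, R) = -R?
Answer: -8115881/947604 ≈ -8.5646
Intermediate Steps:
c = 3
t(s, Y) = 21 (t(s, Y) = 7*3 = 21)
N(v, O) = 1/174 (N(v, O) = 1/(21 + 153) = 1/174)
(-46643 + N(-32, -191))/(z(183, 162) + 5608) = (-46643 + 1/174)/(-1*162 + 5608) = -8115881/(174*(-162 + 5608)) = -8115881/174/5446 = -8115881/174*1/5446 = -8115881/947604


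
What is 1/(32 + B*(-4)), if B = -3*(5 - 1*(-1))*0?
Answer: 1/32 ≈ 0.031250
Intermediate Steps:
B = 0 (B = -3*(5 + 1)*0 = -3*6*0 = -18*0 = 0)
1/(32 + B*(-4)) = 1/(32 + 0*(-4)) = 1/(32 + 0) = 1/32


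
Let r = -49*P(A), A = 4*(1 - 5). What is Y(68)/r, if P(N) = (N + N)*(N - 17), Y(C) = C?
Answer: -17/12936 ≈ -0.0013142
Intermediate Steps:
A = -16 (A = 4*(-4) = -16)
P(N) = 2*N*(-17 + N) (P(N) = (2*N)*(-17 + N) = 2*N*(-17 + N))
r = -51744 (r = -98*(-16)*(-17 - 16) = -98*(-16)*(-33) = -49*1056 = -51744)
Y(68)/r = 68/(-51744) = 68*(-1/51744) = -17/12936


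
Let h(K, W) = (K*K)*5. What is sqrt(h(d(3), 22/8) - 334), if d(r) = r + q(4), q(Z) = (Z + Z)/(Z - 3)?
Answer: sqrt(271) ≈ 16.462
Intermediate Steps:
q(Z) = 2*Z/(-3 + Z) (q(Z) = (2*Z)/(-3 + Z) = 2*Z/(-3 + Z))
d(r) = 8 + r (d(r) = r + 2*4/(-3 + 4) = r + 2*4/1 = r + 2*4*1 = r + 8 = 8 + r)
h(K, W) = 5*K**2 (h(K, W) = K**2*5 = 5*K**2)
sqrt(h(d(3), 22/8) - 334) = sqrt(5*(8 + 3)**2 - 334) = sqrt(5*11**2 - 334) = sqrt(5*121 - 334) = sqrt(605 - 334) = sqrt(271)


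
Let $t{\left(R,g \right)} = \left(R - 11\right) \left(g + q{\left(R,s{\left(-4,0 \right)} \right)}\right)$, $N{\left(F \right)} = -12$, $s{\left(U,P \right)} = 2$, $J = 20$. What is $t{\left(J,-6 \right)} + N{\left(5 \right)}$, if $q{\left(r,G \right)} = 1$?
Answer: $-57$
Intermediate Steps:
$t{\left(R,g \right)} = \left(1 + g\right) \left(-11 + R\right)$ ($t{\left(R,g \right)} = \left(R - 11\right) \left(g + 1\right) = \left(-11 + R\right) \left(1 + g\right) = \left(1 + g\right) \left(-11 + R\right)$)
$t{\left(J,-6 \right)} + N{\left(5 \right)} = \left(-11 + 20 - -66 + 20 \left(-6\right)\right) - 12 = \left(-11 + 20 + 66 - 120\right) - 12 = -45 - 12 = -57$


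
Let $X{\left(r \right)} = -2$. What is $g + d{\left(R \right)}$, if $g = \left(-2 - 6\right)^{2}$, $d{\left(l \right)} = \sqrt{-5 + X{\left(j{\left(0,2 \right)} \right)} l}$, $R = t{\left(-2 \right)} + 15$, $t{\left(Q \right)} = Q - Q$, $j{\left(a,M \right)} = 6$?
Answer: $64 + i \sqrt{35} \approx 64.0 + 5.9161 i$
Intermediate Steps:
$t{\left(Q \right)} = 0$
$R = 15$ ($R = 0 + 15 = 15$)
$d{\left(l \right)} = \sqrt{-5 - 2 l}$
$g = 64$ ($g = \left(-8\right)^{2} = 64$)
$g + d{\left(R \right)} = 64 + \sqrt{-5 - 30} = 64 + \sqrt{-35} = 64 + i \sqrt{35}$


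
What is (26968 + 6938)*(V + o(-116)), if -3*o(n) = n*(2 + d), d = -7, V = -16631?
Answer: -570445846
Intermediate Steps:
o(n) = 5*n/3 (o(n) = -n*(2 - 7)/3 = -n*(-5)/3 = -(-5)*n/3 = 5*n/3)
(26968 + 6938)*(V + o(-116)) = (26968 + 6938)*(-16631 + (5/3)*(-116)) = 33906*(-16631 - 580/3) = 33906*(-50473/3) = -570445846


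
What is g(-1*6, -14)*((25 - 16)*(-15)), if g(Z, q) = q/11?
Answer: 1890/11 ≈ 171.82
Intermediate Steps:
g(Z, q) = q/11 (g(Z, q) = q*(1/11) = q/11)
g(-1*6, -14)*((25 - 16)*(-15)) = ((1/11)*(-14))*((25 - 16)*(-15)) = -126*(-15)/11 = -14/11*(-135) = 1890/11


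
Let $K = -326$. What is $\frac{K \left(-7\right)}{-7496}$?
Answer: $- \frac{1141}{3748} \approx -0.30443$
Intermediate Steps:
$\frac{K \left(-7\right)}{-7496} = \frac{\left(-326\right) \left(-7\right)}{-7496} = 2282 \left(- \frac{1}{7496}\right) = - \frac{1141}{3748}$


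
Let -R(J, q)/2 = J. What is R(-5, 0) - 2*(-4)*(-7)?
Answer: -46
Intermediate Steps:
R(J, q) = -2*J
R(-5, 0) - 2*(-4)*(-7) = -2*(-5) - 2*(-4)*(-7) = 10 + 8*(-7) = 10 - 56 = -46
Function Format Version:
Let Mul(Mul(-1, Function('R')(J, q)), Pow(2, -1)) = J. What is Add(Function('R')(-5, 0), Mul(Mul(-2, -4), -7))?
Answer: -46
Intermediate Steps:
Function('R')(J, q) = Mul(-2, J)
Add(Function('R')(-5, 0), Mul(Mul(-2, -4), -7)) = Add(Mul(-2, -5), Mul(Mul(-2, -4), -7)) = Add(10, Mul(8, -7)) = Add(10, -56) = -46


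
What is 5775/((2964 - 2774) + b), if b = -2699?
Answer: -5775/2509 ≈ -2.3017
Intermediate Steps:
5775/((2964 - 2774) + b) = 5775/((2964 - 2774) - 2699) = 5775/(190 - 2699) = 5775/(-2509) = 5775*(-1/2509) = -5775/2509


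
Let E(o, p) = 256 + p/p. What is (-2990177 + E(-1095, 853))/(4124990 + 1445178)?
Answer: -373740/696271 ≈ -0.53677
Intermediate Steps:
E(o, p) = 257 (E(o, p) = 256 + 1 = 257)
(-2990177 + E(-1095, 853))/(4124990 + 1445178) = (-2990177 + 257)/(4124990 + 1445178) = -2989920/5570168 = -2989920*1/5570168 = -373740/696271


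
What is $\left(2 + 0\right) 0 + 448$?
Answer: $448$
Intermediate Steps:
$\left(2 + 0\right) 0 + 448 = 2 \cdot 0 + 448 = 0 + 448 = 448$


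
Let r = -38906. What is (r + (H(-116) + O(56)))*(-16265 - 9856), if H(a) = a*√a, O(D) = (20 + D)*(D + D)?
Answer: 793921674 + 6060072*I*√29 ≈ 7.9392e+8 + 3.2634e+7*I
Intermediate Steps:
O(D) = 2*D*(20 + D) (O(D) = (20 + D)*(2*D) = 2*D*(20 + D))
H(a) = a^(3/2)
(r + (H(-116) + O(56)))*(-16265 - 9856) = (-38906 + ((-116)^(3/2) + 2*56*(20 + 56)))*(-16265 - 9856) = (-38906 + (-232*I*√29 + 2*56*76))*(-26121) = (-38906 + (-232*I*√29 + 8512))*(-26121) = (-38906 + (8512 - 232*I*√29))*(-26121) = (-30394 - 232*I*√29)*(-26121) = 793921674 + 6060072*I*√29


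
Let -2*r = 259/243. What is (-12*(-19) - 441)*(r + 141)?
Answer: -4846957/162 ≈ -29920.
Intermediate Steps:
r = -259/486 (r = -259/(2*243) = -½*259/243 = -259/486 ≈ -0.53292)
(-12*(-19) - 441)*(r + 141) = (-12*(-19) - 441)*(-259/486 + 141) = (228 - 441)*(68267/486) = -213*68267/486 = -4846957/162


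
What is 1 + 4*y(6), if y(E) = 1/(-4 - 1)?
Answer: ⅕ ≈ 0.20000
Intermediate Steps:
y(E) = -⅕ (y(E) = 1/(-5) = -⅕)
1 + 4*y(6) = 1 + 4*(-⅕) = 1 - ⅘ = ⅕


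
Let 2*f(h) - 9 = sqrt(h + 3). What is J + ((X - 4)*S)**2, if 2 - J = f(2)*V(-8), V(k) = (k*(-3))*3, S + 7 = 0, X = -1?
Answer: 903 - 36*sqrt(5) ≈ 822.50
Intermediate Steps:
S = -7 (S = -7 + 0 = -7)
V(k) = -9*k (V(k) = -3*k*3 = -9*k)
f(h) = 9/2 + sqrt(3 + h)/2 (f(h) = 9/2 + sqrt(h + 3)/2 = 9/2 + sqrt(3 + h)/2)
J = -322 - 36*sqrt(5) (J = 2 - (9/2 + sqrt(3 + 2)/2)*(-9*(-8)) = 2 - (9/2 + sqrt(5)/2)*72 = 2 - (324 + 36*sqrt(5)) = 2 + (-324 - 36*sqrt(5)) = -322 - 36*sqrt(5) ≈ -402.50)
J + ((X - 4)*S)**2 = (-322 - 36*sqrt(5)) + ((-1 - 4)*(-7))**2 = (-322 - 36*sqrt(5)) + (-5*(-7))**2 = (-322 - 36*sqrt(5)) + 35**2 = (-322 - 36*sqrt(5)) + 1225 = 903 - 36*sqrt(5)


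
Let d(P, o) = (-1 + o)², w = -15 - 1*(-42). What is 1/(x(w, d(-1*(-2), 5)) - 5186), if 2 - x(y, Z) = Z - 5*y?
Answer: -1/5065 ≈ -0.00019743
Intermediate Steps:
w = 27 (w = -15 + 42 = 27)
x(y, Z) = 2 - Z + 5*y (x(y, Z) = 2 - (Z - 5*y) = 2 + (-Z + 5*y) = 2 - Z + 5*y)
1/(x(w, d(-1*(-2), 5)) - 5186) = 1/((2 - (-1 + 5)² + 5*27) - 5186) = 1/((2 - 1*4² + 135) - 5186) = 1/((2 - 1*16 + 135) - 5186) = 1/((2 - 16 + 135) - 5186) = 1/(121 - 5186) = 1/(-5065) = -1/5065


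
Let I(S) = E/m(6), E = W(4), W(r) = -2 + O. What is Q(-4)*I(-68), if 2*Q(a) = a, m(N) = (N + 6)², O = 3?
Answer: -1/72 ≈ -0.013889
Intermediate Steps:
m(N) = (6 + N)²
Q(a) = a/2
W(r) = 1 (W(r) = -2 + 3 = 1)
E = 1
I(S) = 1/144 (I(S) = 1/(6 + 6)² = 1/12² = 1/144)
Q(-4)*I(-68) = ((½)*(-4))*(1/144) = -2*1/144 = -1/72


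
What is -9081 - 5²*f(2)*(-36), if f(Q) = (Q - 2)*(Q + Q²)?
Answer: -9081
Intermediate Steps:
f(Q) = (-2 + Q)*(Q + Q²)
-9081 - 5²*f(2)*(-36) = -9081 - 5²*(2*(-2 + 2² - 1*2))*(-36) = -9081 - 25*(2*(-2 + 4 - 2))*(-36) = -9081 - 25*(2*0)*(-36) = -9081 - 25*0*(-36) = -9081 - 0*(-36) = -9081 - 1*0 = -9081 + 0 = -9081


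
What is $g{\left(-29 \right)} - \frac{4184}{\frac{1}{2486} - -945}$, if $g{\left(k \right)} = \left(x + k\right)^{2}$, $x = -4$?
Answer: $\frac{2547954695}{2349271} \approx 1084.6$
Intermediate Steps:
$g{\left(k \right)} = \left(-4 + k\right)^{2}$
$g{\left(-29 \right)} - \frac{4184}{\frac{1}{2486} - -945} = \left(-4 - 29\right)^{2} - \frac{4184}{\frac{1}{2486} - -945} = \left(-33\right)^{2} - \frac{4184}{\frac{1}{2486} + 945} = 1089 - \frac{4184}{\frac{2349271}{2486}} = 1089 - \frac{10401424}{2349271} = \frac{2547954695}{2349271}$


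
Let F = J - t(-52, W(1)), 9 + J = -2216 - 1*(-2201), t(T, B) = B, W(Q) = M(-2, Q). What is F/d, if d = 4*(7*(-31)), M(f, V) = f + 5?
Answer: 27/868 ≈ 0.031106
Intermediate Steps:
M(f, V) = 5 + f
W(Q) = 3 (W(Q) = 5 - 2 = 3)
J = -24 (J = -9 + (-2216 - 1*(-2201)) = -9 + (-2216 + 2201) = -9 - 15 = -24)
F = -27 (F = -24 - 1*3 = -24 - 3 = -27)
d = -868 (d = 4*(-217) = -868)
F/d = -27/(-868) = -27*(-1/868) = 27/868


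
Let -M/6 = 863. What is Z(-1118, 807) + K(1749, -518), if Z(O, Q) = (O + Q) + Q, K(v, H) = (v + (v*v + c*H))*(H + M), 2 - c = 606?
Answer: -19216150416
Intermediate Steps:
c = -604 (c = 2 - 1*606 = 2 - 606 = -604)
M = -5178 (M = -6*863 = -5178)
K(v, H) = (-5178 + H)*(v + v² - 604*H) (K(v, H) = (v + (v*v - 604*H))*(H - 5178) = (v + (v² - 604*H))*(-5178 + H) = (v + v² - 604*H)*(-5178 + H) = (-5178 + H)*(v + v² - 604*H))
Z(O, Q) = O + 2*Q
Z(-1118, 807) + K(1749, -518) = (-1118 + 2*807) + (-5178*1749 - 5178*1749² - 604*(-518)² + 3127512*(-518) - 518*1749 - 518*1749²) = (-1118 + 1614) + (-9056322 - 5178*3059001 - 604*268324 - 1620051216 - 905982 - 518*3059001) = 496 + (-9056322 - 15839507178 - 162067696 - 1620051216 - 905982 - 1584562518) = 496 - 19216150912 = -19216150416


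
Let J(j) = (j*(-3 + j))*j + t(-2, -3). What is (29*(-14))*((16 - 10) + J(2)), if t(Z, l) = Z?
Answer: 0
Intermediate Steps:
J(j) = -2 + j**2*(-3 + j) (J(j) = (j*(-3 + j))*j - 2 = j**2*(-3 + j) - 2 = -2 + j**2*(-3 + j))
(29*(-14))*((16 - 10) + J(2)) = (29*(-14))*((16 - 10) + (-2 + 2**3 - 3*2**2)) = -406*(6 + (-2 + 8 - 3*4)) = -406*(6 + (-2 + 8 - 12)) = -406*(6 - 6) = -406*0 = 0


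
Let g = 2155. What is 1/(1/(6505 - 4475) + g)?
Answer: 2030/4374651 ≈ 0.00046404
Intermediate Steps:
1/(1/(6505 - 4475) + g) = 1/(1/(6505 - 4475) + 2155) = 1/(1/2030 + 2155) = 1/(4374651/2030) = 2030/4374651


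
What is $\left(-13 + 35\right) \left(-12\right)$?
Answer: $-264$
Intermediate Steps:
$\left(-13 + 35\right) \left(-12\right) = 22 \left(-12\right) = -264$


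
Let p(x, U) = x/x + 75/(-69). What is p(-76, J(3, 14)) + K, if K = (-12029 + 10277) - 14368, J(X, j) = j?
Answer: -370762/23 ≈ -16120.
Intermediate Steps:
p(x, U) = -2/23 (p(x, U) = 1 + 75*(-1/69) = 1 - 25/23 = -2/23)
K = -16120 (K = -1752 - 14368 = -16120)
p(-76, J(3, 14)) + K = -2/23 - 16120 = -370762/23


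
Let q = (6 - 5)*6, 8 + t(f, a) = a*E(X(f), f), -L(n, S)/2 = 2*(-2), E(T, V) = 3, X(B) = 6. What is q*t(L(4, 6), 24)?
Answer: 384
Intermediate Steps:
L(n, S) = 8 (L(n, S) = -4*(-2) = -2*(-4) = 8)
t(f, a) = -8 + 3*a (t(f, a) = -8 + a*3 = -8 + 3*a)
q = 6 (q = 1*6 = 6)
q*t(L(4, 6), 24) = 6*(-8 + 3*24) = 6*(-8 + 72) = 6*64 = 384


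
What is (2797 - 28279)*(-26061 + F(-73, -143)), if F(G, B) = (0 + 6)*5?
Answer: 663321942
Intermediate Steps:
F(G, B) = 30 (F(G, B) = 6*5 = 30)
(2797 - 28279)*(-26061 + F(-73, -143)) = (2797 - 28279)*(-26061 + 30) = -25482*(-26031) = 663321942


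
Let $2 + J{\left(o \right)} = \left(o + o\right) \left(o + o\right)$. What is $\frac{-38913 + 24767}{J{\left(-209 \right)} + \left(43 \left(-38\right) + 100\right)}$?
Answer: $- \frac{7073}{86594} \approx -0.08168$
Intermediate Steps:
$J{\left(o \right)} = -2 + 4 o^{2}$ ($J{\left(o \right)} = -2 + \left(o + o\right) \left(o + o\right) = -2 + 2 o 2 o = -2 + 4 o^{2}$)
$\frac{-38913 + 24767}{J{\left(-209 \right)} + \left(43 \left(-38\right) + 100\right)} = \frac{-38913 + 24767}{\left(-2 + 4 \left(-209\right)^{2}\right) + \left(43 \left(-38\right) + 100\right)} = - \frac{14146}{\left(-2 + 4 \cdot 43681\right) + \left(-1634 + 100\right)} = - \frac{14146}{\left(-2 + 174724\right) - 1534} = - \frac{14146}{174722 - 1534} = - \frac{14146}{173188} = \left(-14146\right) \frac{1}{173188} = - \frac{7073}{86594}$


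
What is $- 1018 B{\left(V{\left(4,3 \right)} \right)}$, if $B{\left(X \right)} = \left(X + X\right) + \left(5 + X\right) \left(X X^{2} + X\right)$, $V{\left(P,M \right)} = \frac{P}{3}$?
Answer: $- \frac{2154088}{81} \approx -26594.0$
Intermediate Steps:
$V{\left(P,M \right)} = \frac{P}{3}$ ($V{\left(P,M \right)} = P \frac{1}{3} = \frac{P}{3}$)
$B{\left(X \right)} = 2 X + \left(5 + X\right) \left(X + X^{3}\right)$ ($B{\left(X \right)} = 2 X + \left(5 + X\right) \left(X^{3} + X\right) = 2 X + \left(5 + X\right) \left(X + X^{3}\right)$)
$- 1018 B{\left(V{\left(4,3 \right)} \right)} = - 1018 \cdot \frac{1}{3} \cdot 4 \left(7 + \frac{1}{3} \cdot 4 + \left(\frac{1}{3} \cdot 4\right)^{3} + 5 \left(\frac{1}{3} \cdot 4\right)^{2}\right) = - 1018 \frac{4 \left(7 + \frac{4}{3} + \left(\frac{4}{3}\right)^{3} + 5 \left(\frac{4}{3}\right)^{2}\right)}{3} = - 1018 \frac{4 \left(7 + \frac{4}{3} + \frac{64}{27} + 5 \cdot \frac{16}{9}\right)}{3} = - 1018 \frac{4 \left(7 + \frac{4}{3} + \frac{64}{27} + \frac{80}{9}\right)}{3} = - 1018 \cdot \frac{4}{3} \cdot \frac{529}{27} = \left(-1018\right) \frac{2116}{81} = - \frac{2154088}{81}$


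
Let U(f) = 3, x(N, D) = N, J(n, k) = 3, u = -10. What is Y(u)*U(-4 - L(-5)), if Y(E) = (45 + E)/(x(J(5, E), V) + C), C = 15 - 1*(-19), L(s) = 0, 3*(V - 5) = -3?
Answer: 105/37 ≈ 2.8378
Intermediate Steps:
V = 4 (V = 5 + (1/3)*(-3) = 5 - 1 = 4)
C = 34 (C = 15 + 19 = 34)
Y(E) = 45/37 + E/37 (Y(E) = (45 + E)/(3 + 34) = (45 + E)/37 = (45 + E)*(1/37) = 45/37 + E/37)
Y(u)*U(-4 - L(-5)) = (45/37 + (1/37)*(-10))*3 = (45/37 - 10/37)*3 = (35/37)*3 = 105/37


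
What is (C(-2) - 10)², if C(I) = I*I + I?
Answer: 64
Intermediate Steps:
C(I) = I + I² (C(I) = I² + I = I + I²)
(C(-2) - 10)² = (-2*(1 - 2) - 10)² = (-2*(-1) - 10)² = (2 - 10)² = (-8)² = 64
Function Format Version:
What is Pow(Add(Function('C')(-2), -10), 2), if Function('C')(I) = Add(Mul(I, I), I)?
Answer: 64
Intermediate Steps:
Function('C')(I) = Add(I, Pow(I, 2)) (Function('C')(I) = Add(Pow(I, 2), I) = Add(I, Pow(I, 2)))
Pow(Add(Function('C')(-2), -10), 2) = Pow(Add(Mul(-2, Add(1, -2)), -10), 2) = Pow(Add(Mul(-2, -1), -10), 2) = Pow(Add(2, -10), 2) = Pow(-8, 2) = 64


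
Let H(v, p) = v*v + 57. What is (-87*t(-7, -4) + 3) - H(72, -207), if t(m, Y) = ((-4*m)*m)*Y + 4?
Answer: -73794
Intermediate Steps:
H(v, p) = 57 + v**2 (H(v, p) = v**2 + 57 = 57 + v**2)
t(m, Y) = 4 - 4*Y*m**2 (t(m, Y) = (-4*m**2)*Y + 4 = -4*Y*m**2 + 4 = 4 - 4*Y*m**2)
(-87*t(-7, -4) + 3) - H(72, -207) = (-87*(4 - 4*(-4)*(-7)**2) + 3) - (57 + 72**2) = (-87*(4 - 4*(-4)*49) + 3) - (57 + 5184) = (-87*(4 + 784) + 3) - 1*5241 = (-87*788 + 3) - 5241 = (-68556 + 3) - 5241 = -68553 - 5241 = -73794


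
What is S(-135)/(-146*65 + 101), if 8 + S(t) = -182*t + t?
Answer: -24427/9389 ≈ -2.6017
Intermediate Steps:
S(t) = -8 - 181*t (S(t) = -8 + (-182*t + t) = -8 - 181*t)
S(-135)/(-146*65 + 101) = (-8 - 181*(-135))/(-146*65 + 101) = (-8 + 24435)/(-9490 + 101) = 24427/(-9389) = 24427*(-1/9389) = -24427/9389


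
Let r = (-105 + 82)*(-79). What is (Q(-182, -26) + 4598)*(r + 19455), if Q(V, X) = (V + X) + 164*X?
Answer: 2680272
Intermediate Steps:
Q(V, X) = V + 165*X
r = 1817 (r = -23*(-79) = 1817)
(Q(-182, -26) + 4598)*(r + 19455) = ((-182 + 165*(-26)) + 4598)*(1817 + 19455) = ((-182 - 4290) + 4598)*21272 = (-4472 + 4598)*21272 = 126*21272 = 2680272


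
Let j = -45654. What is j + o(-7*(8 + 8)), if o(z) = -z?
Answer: -45542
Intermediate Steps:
j + o(-7*(8 + 8)) = -45654 - (-7)*(8 + 8) = -45654 - (-7)*16 = -45654 - 1*(-112) = -45654 + 112 = -45542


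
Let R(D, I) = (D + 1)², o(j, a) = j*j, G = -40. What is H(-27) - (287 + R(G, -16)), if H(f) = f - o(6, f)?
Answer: -1871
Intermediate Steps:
o(j, a) = j²
H(f) = -36 + f (H(f) = f - 1*6² = f - 1*36 = f - 36 = -36 + f)
R(D, I) = (1 + D)²
H(-27) - (287 + R(G, -16)) = (-36 - 27) - (287 + (1 - 40)²) = -63 - (287 + (-39)²) = -63 - (287 + 1521) = -63 - 1*1808 = -63 - 1808 = -1871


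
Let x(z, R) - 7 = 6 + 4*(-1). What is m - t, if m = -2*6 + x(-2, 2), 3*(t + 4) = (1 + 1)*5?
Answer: -7/3 ≈ -2.3333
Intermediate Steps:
x(z, R) = 9 (x(z, R) = 7 + (6 + 4*(-1)) = 7 + (6 - 4) = 7 + 2 = 9)
t = -⅔ (t = -4 + ((1 + 1)*5)/3 = -4 + (2*5)/3 = -4 + (⅓)*10 = -4 + 10/3 = -⅔ ≈ -0.66667)
m = -3 (m = -2*6 + 9 = -12 + 9 = -3)
m - t = -3 - 1*(-⅔) = -3 + ⅔ = -7/3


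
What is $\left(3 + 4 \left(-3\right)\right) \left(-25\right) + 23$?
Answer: $248$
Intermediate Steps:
$\left(3 + 4 \left(-3\right)\right) \left(-25\right) + 23 = \left(3 - 12\right) \left(-25\right) + 23 = \left(-9\right) \left(-25\right) + 23 = 225 + 23 = 248$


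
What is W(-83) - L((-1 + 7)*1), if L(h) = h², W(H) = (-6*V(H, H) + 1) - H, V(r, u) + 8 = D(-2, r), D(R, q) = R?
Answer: 108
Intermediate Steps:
V(r, u) = -10 (V(r, u) = -8 - 2 = -10)
W(H) = 61 - H (W(H) = (-6*(-10) + 1) - H = (60 + 1) - H = 61 - H)
W(-83) - L((-1 + 7)*1) = (61 - 1*(-83)) - ((-1 + 7)*1)² = (61 + 83) - (6*1)² = 144 - 1*6² = 144 - 1*36 = 144 - 36 = 108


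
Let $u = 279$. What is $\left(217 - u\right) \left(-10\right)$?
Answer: $620$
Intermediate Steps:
$\left(217 - u\right) \left(-10\right) = \left(217 - 279\right) \left(-10\right) = \left(-62\right) \left(-10\right) = 620$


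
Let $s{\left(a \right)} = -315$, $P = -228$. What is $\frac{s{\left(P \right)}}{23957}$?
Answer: $- \frac{315}{23957} \approx -0.013149$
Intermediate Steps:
$\frac{s{\left(P \right)}}{23957} = - \frac{315}{23957}$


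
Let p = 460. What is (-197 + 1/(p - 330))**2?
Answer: 655820881/16900 ≈ 38806.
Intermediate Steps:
(-197 + 1/(p - 330))**2 = (-197 + 1/(460 - 330))**2 = (-197 + 1/130)**2 = (-25609/130)**2 = 655820881/16900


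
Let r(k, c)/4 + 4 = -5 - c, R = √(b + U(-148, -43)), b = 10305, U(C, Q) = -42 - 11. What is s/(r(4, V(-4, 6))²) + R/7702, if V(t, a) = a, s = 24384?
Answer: 508/75 + √2563/3851 ≈ 6.7865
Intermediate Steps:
U(C, Q) = -53
R = 2*√2563 (R = √(10305 - 53) = √10252 = 2*√2563 ≈ 101.25)
r(k, c) = -36 - 4*c (r(k, c) = -16 + 4*(-5 - c) = -16 + (-20 - 4*c) = -36 - 4*c)
s/(r(4, V(-4, 6))²) + R/7702 = 24384/((-36 - 4*6)²) + (2*√2563)/7702 = 24384/((-36 - 24)²) + (2*√2563)*(1/7702) = 24384/((-60)²) + √2563/3851 = 24384/3600 + √2563/3851 = 24384*(1/3600) + √2563/3851 = 508/75 + √2563/3851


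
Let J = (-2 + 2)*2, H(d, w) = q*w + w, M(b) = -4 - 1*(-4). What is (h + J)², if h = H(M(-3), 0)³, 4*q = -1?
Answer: 0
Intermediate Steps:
q = -¼ (q = (¼)*(-1) = -¼ ≈ -0.25000)
M(b) = 0 (M(b) = -4 + 4 = 0)
H(d, w) = 3*w/4 (H(d, w) = -w/4 + w = 3*w/4)
J = 0 (J = 0*2 = 0)
h = 0 (h = ((¾)*0)³ = 0³ = 0)
(h + J)² = (0 + 0)² = 0² = 0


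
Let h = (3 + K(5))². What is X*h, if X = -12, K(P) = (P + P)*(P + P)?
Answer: -127308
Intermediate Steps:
K(P) = 4*P² (K(P) = (2*P)*(2*P) = 4*P²)
h = 10609 (h = (3 + 4*5²)² = (3 + 4*25)² = (3 + 100)² = 103² = 10609)
X*h = -12*10609 = -127308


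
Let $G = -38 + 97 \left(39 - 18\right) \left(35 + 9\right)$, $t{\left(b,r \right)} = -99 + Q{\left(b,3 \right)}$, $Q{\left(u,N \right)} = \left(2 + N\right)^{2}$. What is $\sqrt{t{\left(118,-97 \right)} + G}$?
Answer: $2 \sqrt{22379} \approx 299.19$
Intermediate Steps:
$t{\left(b,r \right)} = -74$ ($t{\left(b,r \right)} = -99 + \left(2 + 3\right)^{2} = -99 + 5^{2} = -99 + 25 = -74$)
$G = 89590$ ($G = -38 + 97 \cdot 21 \cdot 44 = -38 + 97 \cdot 924 = -38 + 89628 = 89590$)
$\sqrt{t{\left(118,-97 \right)} + G} = \sqrt{-74 + 89590} = \sqrt{89516} = 2 \sqrt{22379}$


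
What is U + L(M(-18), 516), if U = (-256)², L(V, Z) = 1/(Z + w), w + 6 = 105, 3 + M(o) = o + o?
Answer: 40304641/615 ≈ 65536.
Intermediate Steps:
M(o) = -3 + 2*o (M(o) = -3 + (o + o) = -3 + 2*o)
w = 99 (w = -6 + 105 = 99)
L(V, Z) = 1/(99 + Z) (L(V, Z) = 1/(Z + 99) = 1/(99 + Z))
U = 65536
U + L(M(-18), 516) = 65536 + 1/(99 + 516) = 65536 + 1/615 = 40304641/615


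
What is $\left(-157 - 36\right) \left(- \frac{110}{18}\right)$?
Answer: $\frac{10615}{9} \approx 1179.4$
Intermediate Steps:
$\left(-157 - 36\right) \left(- \frac{110}{18}\right) = - 193 \left(\left(-110\right) \frac{1}{18}\right) = \left(-193\right) \left(- \frac{55}{9}\right) = \frac{10615}{9}$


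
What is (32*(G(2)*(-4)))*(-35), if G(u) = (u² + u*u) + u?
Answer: 44800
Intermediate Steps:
G(u) = u + 2*u² (G(u) = (u² + u²) + u = 2*u² + u = u + 2*u²)
(32*(G(2)*(-4)))*(-35) = (32*((2*(1 + 2*2))*(-4)))*(-35) = (32*((2*(1 + 4))*(-4)))*(-35) = (32*((2*5)*(-4)))*(-35) = (32*(10*(-4)))*(-35) = (32*(-40))*(-35) = -1280*(-35) = 44800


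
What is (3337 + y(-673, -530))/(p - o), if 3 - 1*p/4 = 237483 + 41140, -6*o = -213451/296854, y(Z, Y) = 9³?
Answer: -7242050184/1985027288971 ≈ -0.0036483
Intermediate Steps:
y(Z, Y) = 729
o = 213451/1781124 (o = -(-213451)/(6*296854) = -⅙*(-213451/296854) = 213451/1781124 ≈ 0.11984)
p = -1114480 (p = 12 - 4*(237483 + 41140) = 12 - 4*278623 = 12 - 1114492 = -1114480)
(3337 + y(-673, -530))/(p - o) = (3337 + 729)/(-1114480 - 1*213451/1781124) = 4066/(-1114480 - 213451/1781124) = 4066/(-1985027288971/1781124) = 4066*(-1781124/1985027288971) = -7242050184/1985027288971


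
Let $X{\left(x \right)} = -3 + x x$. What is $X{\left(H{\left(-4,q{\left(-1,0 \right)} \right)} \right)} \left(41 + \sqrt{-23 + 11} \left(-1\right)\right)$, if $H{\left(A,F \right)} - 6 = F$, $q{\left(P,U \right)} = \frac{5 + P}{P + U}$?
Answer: $41 - 2 i \sqrt{3} \approx 41.0 - 3.4641 i$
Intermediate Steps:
$q{\left(P,U \right)} = \frac{5 + P}{P + U}$
$H{\left(A,F \right)} = 6 + F$
$X{\left(x \right)} = -3 + x^{2}$
$X{\left(H{\left(-4,q{\left(-1,0 \right)} \right)} \right)} \left(41 + \sqrt{-23 + 11} \left(-1\right)\right) = \left(-3 + \left(6 + \frac{5 - 1}{-1 + 0}\right)^{2}\right) \left(41 + \sqrt{-23 + 11} \left(-1\right)\right) = \left(-3 + \left(6 + \frac{1}{-1} \cdot 4\right)^{2}\right) \left(41 + \sqrt{-12} \left(-1\right)\right) = \left(-3 + \left(6 - 4\right)^{2}\right) \left(41 + 2 i \sqrt{3} \left(-1\right)\right) = \left(-3 + \left(6 - 4\right)^{2}\right) \left(41 - 2 i \sqrt{3}\right) = \left(-3 + 2^{2}\right) \left(41 - 2 i \sqrt{3}\right) = \left(-3 + 4\right) \left(41 - 2 i \sqrt{3}\right) = 1 \left(41 - 2 i \sqrt{3}\right) = 41 - 2 i \sqrt{3}$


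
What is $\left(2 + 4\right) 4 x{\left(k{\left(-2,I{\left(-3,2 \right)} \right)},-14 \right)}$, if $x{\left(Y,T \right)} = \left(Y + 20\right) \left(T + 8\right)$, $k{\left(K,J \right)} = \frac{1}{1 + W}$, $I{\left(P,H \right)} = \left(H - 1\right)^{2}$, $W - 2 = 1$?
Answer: $-2916$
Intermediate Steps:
$W = 3$ ($W = 2 + 1 = 3$)
$I{\left(P,H \right)} = \left(-1 + H\right)^{2}$
$k{\left(K,J \right)} = \frac{1}{4}$ ($k{\left(K,J \right)} = \frac{1}{1 + 3} = \frac{1}{4}$)
$x{\left(Y,T \right)} = \left(8 + T\right) \left(20 + Y\right)$ ($x{\left(Y,T \right)} = \left(20 + Y\right) \left(8 + T\right) = \left(8 + T\right) \left(20 + Y\right)$)
$\left(2 + 4\right) 4 x{\left(k{\left(-2,I{\left(-3,2 \right)} \right)},-14 \right)} = \left(2 + 4\right) 4 \left(160 + 8 \cdot \frac{1}{4} + 20 \left(-14\right) - \frac{7}{2}\right) = 6 \cdot 4 \left(160 + 2 - 280 - \frac{7}{2}\right) = 24 \left(- \frac{243}{2}\right) = -2916$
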